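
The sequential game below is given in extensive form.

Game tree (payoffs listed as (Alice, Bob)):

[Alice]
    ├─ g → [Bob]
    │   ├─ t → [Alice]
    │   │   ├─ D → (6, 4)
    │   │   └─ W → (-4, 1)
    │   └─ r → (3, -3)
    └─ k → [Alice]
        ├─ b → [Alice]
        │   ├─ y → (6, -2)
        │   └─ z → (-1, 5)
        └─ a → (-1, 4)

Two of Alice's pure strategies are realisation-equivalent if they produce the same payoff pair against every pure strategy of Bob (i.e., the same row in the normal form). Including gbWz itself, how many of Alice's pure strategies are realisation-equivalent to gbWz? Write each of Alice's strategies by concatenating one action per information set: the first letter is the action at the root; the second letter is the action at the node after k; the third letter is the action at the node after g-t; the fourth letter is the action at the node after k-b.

4

Row for gbWz (columns t, r): (-4,1) (3,-3).
Under gbWz, Alice's choice at the node after k and at the node after k-b can never be reached regardless of what Bob does, so varying those choices leaves every outcome unchanged.
Holding the reachable choices fixed and varying the unreachable ones freely already gives 2 × 2 = 4 equivalent strategies.
No other strategy reproduces this row, so those 4 are the full class: gbWy, gbWz, gaWy, gaWz.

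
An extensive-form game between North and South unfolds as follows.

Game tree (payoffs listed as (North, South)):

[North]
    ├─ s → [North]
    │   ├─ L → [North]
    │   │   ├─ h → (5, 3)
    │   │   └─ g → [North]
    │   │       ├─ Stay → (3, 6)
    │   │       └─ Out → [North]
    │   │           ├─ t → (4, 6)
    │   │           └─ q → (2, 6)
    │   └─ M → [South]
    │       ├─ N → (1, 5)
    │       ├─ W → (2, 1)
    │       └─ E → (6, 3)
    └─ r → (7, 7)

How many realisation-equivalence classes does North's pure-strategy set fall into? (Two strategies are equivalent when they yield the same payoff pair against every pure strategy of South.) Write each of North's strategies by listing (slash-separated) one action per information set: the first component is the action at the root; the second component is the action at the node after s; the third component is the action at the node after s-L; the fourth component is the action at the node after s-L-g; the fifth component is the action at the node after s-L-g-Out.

6

North has 32 pure strategies: s/L/h/Stay/t, s/L/h/Stay/q, s/L/h/Out/t, s/L/h/Out/q, s/L/g/Stay/t, s/L/g/Stay/q, s/L/g/Out/t, s/L/g/Out/q, s/M/h/Stay/t, s/M/h/Stay/q, s/M/h/Out/t, s/M/h/Out/q, s/M/g/Stay/t, s/M/g/Stay/q, s/M/g/Out/t, s/M/g/Out/q, r/L/h/Stay/t, r/L/h/Stay/q, r/L/h/Out/t, r/L/h/Out/q, r/L/g/Stay/t, r/L/g/Stay/q, r/L/g/Out/t, r/L/g/Out/q, r/M/h/Stay/t, r/M/h/Stay/q, r/M/h/Out/t, r/M/h/Out/q, r/M/g/Stay/t, r/M/g/Stay/q, r/M/g/Out/t, r/M/g/Out/q. Columns: N, W, E.
{s/L/h/Stay/t, s/L/h/Stay/q, s/L/h/Out/t, s/L/h/Out/q} → row (5,3) (5,3) (5,3)
{s/L/g/Stay/t, s/L/g/Stay/q} → row (3,6) (3,6) (3,6)
{s/L/g/Out/t} → row (4,6) (4,6) (4,6)
{s/L/g/Out/q} → row (2,6) (2,6) (2,6)
{s/M/h/Stay/t, s/M/h/Stay/q, s/M/h/Out/t, s/M/h/Out/q, s/M/g/Stay/t, s/M/g/Stay/q, s/M/g/Out/t, s/M/g/Out/q} → row (1,5) (2,1) (6,3)
{r/L/h/Stay/t, r/L/h/Stay/q, r/L/h/Out/t, r/L/h/Out/q, r/L/g/Stay/t, r/L/g/Stay/q, r/L/g/Out/t, r/L/g/Out/q, r/M/h/Stay/t, r/M/h/Stay/q, r/M/h/Out/t, r/M/h/Out/q, r/M/g/Stay/t, r/M/g/Stay/q, r/M/g/Out/t, r/M/g/Out/q} → row (7,7) (7,7) (7,7)
That's 6 distinct rows out of 32 strategies.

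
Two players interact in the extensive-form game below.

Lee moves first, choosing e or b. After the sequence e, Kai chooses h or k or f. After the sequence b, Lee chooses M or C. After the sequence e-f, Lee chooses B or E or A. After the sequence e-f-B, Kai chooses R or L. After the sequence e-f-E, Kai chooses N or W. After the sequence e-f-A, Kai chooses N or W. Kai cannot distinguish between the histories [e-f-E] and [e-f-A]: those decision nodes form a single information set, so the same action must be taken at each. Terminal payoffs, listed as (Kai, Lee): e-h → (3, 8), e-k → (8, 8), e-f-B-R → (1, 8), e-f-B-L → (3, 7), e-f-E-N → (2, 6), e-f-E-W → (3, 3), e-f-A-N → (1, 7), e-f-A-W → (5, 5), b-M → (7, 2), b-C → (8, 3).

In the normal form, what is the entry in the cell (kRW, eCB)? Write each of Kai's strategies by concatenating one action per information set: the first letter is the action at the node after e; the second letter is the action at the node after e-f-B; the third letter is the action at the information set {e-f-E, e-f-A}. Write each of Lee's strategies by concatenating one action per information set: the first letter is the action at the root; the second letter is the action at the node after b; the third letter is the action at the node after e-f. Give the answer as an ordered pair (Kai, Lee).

Trace the play path from the root:
  Lee plays e
  Kai plays k at [e]
→ terminal payoff (8, 8).
(Kai's choice at the node after e-f-B is never reached on this path, so it doesn't affect the outcome.)

(8, 8)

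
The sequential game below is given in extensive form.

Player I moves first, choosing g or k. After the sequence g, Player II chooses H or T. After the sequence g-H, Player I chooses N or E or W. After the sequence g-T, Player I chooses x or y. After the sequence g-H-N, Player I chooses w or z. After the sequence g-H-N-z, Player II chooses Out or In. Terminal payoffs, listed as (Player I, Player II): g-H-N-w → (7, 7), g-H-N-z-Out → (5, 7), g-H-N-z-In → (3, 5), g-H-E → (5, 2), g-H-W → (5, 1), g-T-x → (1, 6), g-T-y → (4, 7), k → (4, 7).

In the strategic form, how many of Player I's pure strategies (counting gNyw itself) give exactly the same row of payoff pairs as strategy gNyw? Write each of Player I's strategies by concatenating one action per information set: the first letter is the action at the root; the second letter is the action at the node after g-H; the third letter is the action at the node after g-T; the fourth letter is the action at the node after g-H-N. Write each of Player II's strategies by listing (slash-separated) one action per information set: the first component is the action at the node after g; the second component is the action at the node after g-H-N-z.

Row for gNyw (columns H/Out, H/In, T/Out, T/In): (7,7) (7,7) (4,7) (4,7).
Every one of Player I's information sets is on the play path for some reply by Player II when Player I follows gNyw.
Changing the action at any of them therefore changes at least one column, so only gNyw itself gives this row.

1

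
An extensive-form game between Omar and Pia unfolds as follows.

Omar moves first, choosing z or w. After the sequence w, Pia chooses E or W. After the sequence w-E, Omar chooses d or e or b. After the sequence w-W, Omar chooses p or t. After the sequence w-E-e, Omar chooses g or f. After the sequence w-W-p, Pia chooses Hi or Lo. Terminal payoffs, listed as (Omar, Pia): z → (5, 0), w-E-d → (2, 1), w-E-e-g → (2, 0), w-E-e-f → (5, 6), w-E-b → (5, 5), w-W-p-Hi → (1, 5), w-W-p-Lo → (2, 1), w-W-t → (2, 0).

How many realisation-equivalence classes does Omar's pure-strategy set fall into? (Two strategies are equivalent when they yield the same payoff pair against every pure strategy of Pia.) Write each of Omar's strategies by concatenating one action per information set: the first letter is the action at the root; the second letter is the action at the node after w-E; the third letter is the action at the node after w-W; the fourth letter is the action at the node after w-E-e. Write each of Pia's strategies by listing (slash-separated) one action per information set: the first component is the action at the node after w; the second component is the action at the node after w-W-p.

Omar has 24 pure strategies: zdpg, zdpf, zdtg, zdtf, zepg, zepf, zetg, zetf, zbpg, zbpf, zbtg, zbtf, wdpg, wdpf, wdtg, wdtf, wepg, wepf, wetg, wetf, wbpg, wbpf, wbtg, wbtf. Columns: E/Hi, E/Lo, W/Hi, W/Lo.
{zdpg, zdpf, zdtg, zdtf, zepg, zepf, zetg, zetf, zbpg, zbpf, zbtg, zbtf} → row (5,0) (5,0) (5,0) (5,0)
{wdpg, wdpf} → row (2,1) (2,1) (1,5) (2,1)
{wdtg, wdtf} → row (2,1) (2,1) (2,0) (2,0)
{wepg} → row (2,0) (2,0) (1,5) (2,1)
{wepf} → row (5,6) (5,6) (1,5) (2,1)
{wetg} → row (2,0) (2,0) (2,0) (2,0)
{wetf} → row (5,6) (5,6) (2,0) (2,0)
{wbpg, wbpf} → row (5,5) (5,5) (1,5) (2,1)
{wbtg, wbtf} → row (5,5) (5,5) (2,0) (2,0)
That's 9 distinct rows out of 24 strategies.

9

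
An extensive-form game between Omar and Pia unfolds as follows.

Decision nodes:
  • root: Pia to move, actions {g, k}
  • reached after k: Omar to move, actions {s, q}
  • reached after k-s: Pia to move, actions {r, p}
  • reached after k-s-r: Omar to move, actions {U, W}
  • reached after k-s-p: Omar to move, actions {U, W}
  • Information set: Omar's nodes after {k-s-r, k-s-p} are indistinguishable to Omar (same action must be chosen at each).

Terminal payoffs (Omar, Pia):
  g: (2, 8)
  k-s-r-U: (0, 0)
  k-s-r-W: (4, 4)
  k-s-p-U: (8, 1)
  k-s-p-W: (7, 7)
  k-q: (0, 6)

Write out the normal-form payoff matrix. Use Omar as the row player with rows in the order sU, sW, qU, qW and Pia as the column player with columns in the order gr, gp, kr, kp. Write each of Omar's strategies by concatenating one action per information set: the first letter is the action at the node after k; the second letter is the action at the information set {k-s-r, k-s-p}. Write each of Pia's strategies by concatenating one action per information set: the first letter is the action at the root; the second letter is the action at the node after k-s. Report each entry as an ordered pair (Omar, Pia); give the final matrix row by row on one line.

Row sU: gr→(2,8), gp→(2,8), kr→(0,0), kp→(8,1)
Row sW: gr→(2,8), gp→(2,8), kr→(4,4), kp→(7,7)
Row qU: gr→(2,8), gp→(2,8), kr→(0,6), kp→(0,6)
Row qW: gr→(2,8), gp→(2,8), kr→(0,6), kp→(0,6)

sU: (2,8) (2,8) (0,0) (8,1) | sW: (2,8) (2,8) (4,4) (7,7) | qU: (2,8) (2,8) (0,6) (0,6) | qW: (2,8) (2,8) (0,6) (0,6)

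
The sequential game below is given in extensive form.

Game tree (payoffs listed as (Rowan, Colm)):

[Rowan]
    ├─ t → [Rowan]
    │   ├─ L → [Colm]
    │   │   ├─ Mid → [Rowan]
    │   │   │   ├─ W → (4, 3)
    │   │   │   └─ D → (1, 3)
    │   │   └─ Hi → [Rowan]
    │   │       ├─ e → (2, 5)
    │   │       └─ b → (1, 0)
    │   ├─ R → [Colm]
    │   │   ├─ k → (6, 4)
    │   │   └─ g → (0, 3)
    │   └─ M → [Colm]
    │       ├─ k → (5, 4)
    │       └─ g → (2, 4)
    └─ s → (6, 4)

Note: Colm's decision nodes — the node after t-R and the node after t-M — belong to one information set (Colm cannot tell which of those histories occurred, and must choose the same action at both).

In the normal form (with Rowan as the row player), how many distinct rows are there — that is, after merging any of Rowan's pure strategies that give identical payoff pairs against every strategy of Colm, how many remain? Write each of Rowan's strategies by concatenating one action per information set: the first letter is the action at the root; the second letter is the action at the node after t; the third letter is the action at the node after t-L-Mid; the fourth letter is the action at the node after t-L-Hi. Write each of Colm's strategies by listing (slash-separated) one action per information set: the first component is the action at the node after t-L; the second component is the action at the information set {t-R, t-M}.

Rowan has 24 pure strategies: tLWe, tLWb, tLDe, tLDb, tRWe, tRWb, tRDe, tRDb, tMWe, tMWb, tMDe, tMDb, sLWe, sLWb, sLDe, sLDb, sRWe, sRWb, sRDe, sRDb, sMWe, sMWb, sMDe, sMDb. Columns: Mid/k, Mid/g, Hi/k, Hi/g.
{tLWe} → row (4,3) (4,3) (2,5) (2,5)
{tLWb} → row (4,3) (4,3) (1,0) (1,0)
{tLDe} → row (1,3) (1,3) (2,5) (2,5)
{tLDb} → row (1,3) (1,3) (1,0) (1,0)
{tRWe, tRWb, tRDe, tRDb} → row (6,4) (0,3) (6,4) (0,3)
{tMWe, tMWb, tMDe, tMDb} → row (5,4) (2,4) (5,4) (2,4)
{sLWe, sLWb, sLDe, sLDb, sRWe, sRWb, sRDe, sRDb, sMWe, sMWb, sMDe, sMDb} → row (6,4) (6,4) (6,4) (6,4)
That's 7 distinct rows out of 24 strategies.

7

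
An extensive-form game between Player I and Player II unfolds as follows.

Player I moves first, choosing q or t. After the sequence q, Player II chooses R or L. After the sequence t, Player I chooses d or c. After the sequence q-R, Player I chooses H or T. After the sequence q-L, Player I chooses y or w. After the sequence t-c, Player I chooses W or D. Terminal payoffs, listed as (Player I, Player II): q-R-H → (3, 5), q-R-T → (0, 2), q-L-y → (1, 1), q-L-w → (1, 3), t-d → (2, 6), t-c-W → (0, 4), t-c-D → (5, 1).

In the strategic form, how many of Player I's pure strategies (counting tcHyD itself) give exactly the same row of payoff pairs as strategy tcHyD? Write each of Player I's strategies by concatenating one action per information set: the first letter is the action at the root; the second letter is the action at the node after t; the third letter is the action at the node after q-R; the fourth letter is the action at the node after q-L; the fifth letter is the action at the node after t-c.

4

Row for tcHyD (columns R, L): (5,1) (5,1).
Under tcHyD, Player I's choice at the node after q-R and at the node after q-L can never be reached regardless of what Player II does, so varying those choices leaves every outcome unchanged.
Holding the reachable choices fixed and varying the unreachable ones freely already gives 2 × 2 = 4 equivalent strategies.
No other strategy reproduces this row, so those 4 are the full class: tcHyD, tcHwD, tcTyD, tcTwD.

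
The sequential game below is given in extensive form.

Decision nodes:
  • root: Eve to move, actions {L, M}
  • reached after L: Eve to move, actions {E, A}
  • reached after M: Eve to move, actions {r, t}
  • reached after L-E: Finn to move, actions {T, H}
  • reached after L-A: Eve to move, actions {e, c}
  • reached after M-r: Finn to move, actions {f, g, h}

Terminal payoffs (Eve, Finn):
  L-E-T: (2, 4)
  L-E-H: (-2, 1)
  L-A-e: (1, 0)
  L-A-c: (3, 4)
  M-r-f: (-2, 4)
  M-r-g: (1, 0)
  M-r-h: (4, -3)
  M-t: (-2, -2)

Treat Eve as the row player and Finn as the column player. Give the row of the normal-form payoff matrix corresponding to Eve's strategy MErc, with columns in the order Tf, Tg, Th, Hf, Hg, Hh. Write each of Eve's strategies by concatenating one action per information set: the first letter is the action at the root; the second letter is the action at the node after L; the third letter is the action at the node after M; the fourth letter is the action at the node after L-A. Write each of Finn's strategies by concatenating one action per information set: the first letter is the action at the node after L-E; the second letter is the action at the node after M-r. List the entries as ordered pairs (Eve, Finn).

(-2,4) (1,0) (4,-3) (-2,4) (1,0) (4,-3)

vs Tf: Eve plays M → Eve plays r at [M] → Finn plays f at [M-r] → (-2, 4)
vs Tg: Eve plays M → Eve plays r at [M] → Finn plays g at [M-r] → (1, 0)
vs Th: Eve plays M → Eve plays r at [M] → Finn plays h at [M-r] → (4, -3)
vs Hf: Eve plays M → Eve plays r at [M] → Finn plays f at [M-r] → (-2, 4)
vs Hg: Eve plays M → Eve plays r at [M] → Finn plays g at [M-r] → (1, 0)
vs Hh: Eve plays M → Eve plays r at [M] → Finn plays h at [M-r] → (4, -3)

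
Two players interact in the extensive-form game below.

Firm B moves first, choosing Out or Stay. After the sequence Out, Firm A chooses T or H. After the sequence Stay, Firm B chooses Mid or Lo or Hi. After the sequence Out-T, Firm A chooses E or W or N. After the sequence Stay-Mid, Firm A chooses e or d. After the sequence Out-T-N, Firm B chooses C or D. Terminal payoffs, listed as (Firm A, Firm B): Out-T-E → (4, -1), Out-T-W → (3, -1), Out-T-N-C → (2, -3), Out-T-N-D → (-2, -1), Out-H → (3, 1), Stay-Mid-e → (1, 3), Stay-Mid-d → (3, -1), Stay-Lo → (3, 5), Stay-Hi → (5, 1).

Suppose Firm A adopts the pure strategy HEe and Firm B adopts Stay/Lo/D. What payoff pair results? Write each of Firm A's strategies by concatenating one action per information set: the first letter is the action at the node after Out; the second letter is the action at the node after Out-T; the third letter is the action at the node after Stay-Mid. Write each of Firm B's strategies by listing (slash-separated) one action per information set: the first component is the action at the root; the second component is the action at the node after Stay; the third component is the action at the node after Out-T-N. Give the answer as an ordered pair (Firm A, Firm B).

Trace the play path from the root:
  Firm B plays Stay
  Firm B plays Lo at [Stay]
→ terminal payoff (3, 5).
(Firm A's choice at the node after Out is never reached on this path, so it doesn't affect the outcome.)

(3, 5)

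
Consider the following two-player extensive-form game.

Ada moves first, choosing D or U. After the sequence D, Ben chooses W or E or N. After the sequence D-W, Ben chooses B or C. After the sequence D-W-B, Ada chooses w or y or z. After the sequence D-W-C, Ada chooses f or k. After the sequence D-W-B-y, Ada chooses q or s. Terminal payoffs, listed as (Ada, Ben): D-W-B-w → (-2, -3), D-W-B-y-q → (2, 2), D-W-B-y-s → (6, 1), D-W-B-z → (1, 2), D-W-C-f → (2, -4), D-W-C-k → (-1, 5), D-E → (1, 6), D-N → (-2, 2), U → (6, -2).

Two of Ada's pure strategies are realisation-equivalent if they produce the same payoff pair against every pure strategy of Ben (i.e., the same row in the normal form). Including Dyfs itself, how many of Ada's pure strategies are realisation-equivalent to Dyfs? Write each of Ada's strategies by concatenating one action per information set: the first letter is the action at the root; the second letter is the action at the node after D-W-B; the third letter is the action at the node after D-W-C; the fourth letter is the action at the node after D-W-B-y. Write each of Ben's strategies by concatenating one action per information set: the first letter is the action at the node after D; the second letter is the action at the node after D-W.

1

Row for Dyfs (columns WB, WC, EB, EC, NB, NC): (6,1) (2,-4) (1,6) (1,6) (-2,2) (-2,2).
Every one of Ada's information sets is on the play path for some reply by Ben when Ada follows Dyfs.
Changing the action at any of them therefore changes at least one column, so only Dyfs itself gives this row.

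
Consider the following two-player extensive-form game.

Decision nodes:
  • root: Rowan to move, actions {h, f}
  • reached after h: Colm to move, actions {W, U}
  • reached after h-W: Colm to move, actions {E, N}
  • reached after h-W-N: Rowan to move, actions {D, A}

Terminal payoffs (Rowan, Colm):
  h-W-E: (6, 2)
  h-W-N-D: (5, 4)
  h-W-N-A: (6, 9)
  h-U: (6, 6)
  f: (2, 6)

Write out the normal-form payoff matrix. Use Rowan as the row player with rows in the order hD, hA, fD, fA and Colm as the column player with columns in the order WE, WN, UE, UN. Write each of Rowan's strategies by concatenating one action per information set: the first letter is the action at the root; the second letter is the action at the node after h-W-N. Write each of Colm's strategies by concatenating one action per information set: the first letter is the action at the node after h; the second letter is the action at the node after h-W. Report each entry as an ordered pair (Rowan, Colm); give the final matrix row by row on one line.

Row hD: WE→(6,2), WN→(5,4), UE→(6,6), UN→(6,6)
Row hA: WE→(6,2), WN→(6,9), UE→(6,6), UN→(6,6)
Row fD: WE→(2,6), WN→(2,6), UE→(2,6), UN→(2,6)
Row fA: WE→(2,6), WN→(2,6), UE→(2,6), UN→(2,6)

hD: (6,2) (5,4) (6,6) (6,6) | hA: (6,2) (6,9) (6,6) (6,6) | fD: (2,6) (2,6) (2,6) (2,6) | fA: (2,6) (2,6) (2,6) (2,6)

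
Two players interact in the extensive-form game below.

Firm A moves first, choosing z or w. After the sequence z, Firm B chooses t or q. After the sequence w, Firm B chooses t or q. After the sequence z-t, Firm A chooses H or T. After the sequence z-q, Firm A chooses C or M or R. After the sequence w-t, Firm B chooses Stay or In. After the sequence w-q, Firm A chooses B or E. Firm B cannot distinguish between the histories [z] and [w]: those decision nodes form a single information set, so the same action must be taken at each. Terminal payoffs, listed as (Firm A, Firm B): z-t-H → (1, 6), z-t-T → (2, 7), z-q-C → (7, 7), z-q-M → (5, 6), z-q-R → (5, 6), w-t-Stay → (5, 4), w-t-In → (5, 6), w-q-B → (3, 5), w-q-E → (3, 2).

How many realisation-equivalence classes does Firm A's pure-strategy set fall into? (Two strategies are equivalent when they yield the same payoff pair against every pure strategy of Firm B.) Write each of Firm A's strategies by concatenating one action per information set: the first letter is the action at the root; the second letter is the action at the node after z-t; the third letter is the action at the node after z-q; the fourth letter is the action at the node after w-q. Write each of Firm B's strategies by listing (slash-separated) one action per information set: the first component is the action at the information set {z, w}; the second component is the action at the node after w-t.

6

Firm A has 24 pure strategies: zHCB, zHCE, zHMB, zHME, zHRB, zHRE, zTCB, zTCE, zTMB, zTME, zTRB, zTRE, wHCB, wHCE, wHMB, wHME, wHRB, wHRE, wTCB, wTCE, wTMB, wTME, wTRB, wTRE. Columns: t/Stay, t/In, q/Stay, q/In.
{zHCB, zHCE} → row (1,6) (1,6) (7,7) (7,7)
{zHMB, zHME, zHRB, zHRE} → row (1,6) (1,6) (5,6) (5,6)
{zTCB, zTCE} → row (2,7) (2,7) (7,7) (7,7)
{zTMB, zTME, zTRB, zTRE} → row (2,7) (2,7) (5,6) (5,6)
{wHCB, wHMB, wHRB, wTCB, wTMB, wTRB} → row (5,4) (5,6) (3,5) (3,5)
{wHCE, wHME, wHRE, wTCE, wTME, wTRE} → row (5,4) (5,6) (3,2) (3,2)
That's 6 distinct rows out of 24 strategies.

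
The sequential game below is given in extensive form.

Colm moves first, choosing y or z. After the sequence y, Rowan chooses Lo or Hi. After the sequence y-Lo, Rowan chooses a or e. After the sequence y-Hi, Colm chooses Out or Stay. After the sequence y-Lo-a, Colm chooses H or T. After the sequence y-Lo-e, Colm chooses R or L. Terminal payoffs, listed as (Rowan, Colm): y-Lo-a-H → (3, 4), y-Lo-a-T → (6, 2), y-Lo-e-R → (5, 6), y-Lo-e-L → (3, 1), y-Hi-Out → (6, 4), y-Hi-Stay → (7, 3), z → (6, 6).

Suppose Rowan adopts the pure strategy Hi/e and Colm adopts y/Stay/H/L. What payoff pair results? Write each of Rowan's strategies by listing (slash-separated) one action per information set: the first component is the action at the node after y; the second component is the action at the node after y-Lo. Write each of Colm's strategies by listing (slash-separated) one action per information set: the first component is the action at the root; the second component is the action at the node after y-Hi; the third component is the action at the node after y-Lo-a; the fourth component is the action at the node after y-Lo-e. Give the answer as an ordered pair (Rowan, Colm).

Trace the play path from the root:
  Colm plays y
  Rowan plays Hi at [y]
  Colm plays Stay at [y-Hi]
→ terminal payoff (7, 3).
(Rowan's choice at the node after y-Lo is never reached on this path, so it doesn't affect the outcome.)

(7, 3)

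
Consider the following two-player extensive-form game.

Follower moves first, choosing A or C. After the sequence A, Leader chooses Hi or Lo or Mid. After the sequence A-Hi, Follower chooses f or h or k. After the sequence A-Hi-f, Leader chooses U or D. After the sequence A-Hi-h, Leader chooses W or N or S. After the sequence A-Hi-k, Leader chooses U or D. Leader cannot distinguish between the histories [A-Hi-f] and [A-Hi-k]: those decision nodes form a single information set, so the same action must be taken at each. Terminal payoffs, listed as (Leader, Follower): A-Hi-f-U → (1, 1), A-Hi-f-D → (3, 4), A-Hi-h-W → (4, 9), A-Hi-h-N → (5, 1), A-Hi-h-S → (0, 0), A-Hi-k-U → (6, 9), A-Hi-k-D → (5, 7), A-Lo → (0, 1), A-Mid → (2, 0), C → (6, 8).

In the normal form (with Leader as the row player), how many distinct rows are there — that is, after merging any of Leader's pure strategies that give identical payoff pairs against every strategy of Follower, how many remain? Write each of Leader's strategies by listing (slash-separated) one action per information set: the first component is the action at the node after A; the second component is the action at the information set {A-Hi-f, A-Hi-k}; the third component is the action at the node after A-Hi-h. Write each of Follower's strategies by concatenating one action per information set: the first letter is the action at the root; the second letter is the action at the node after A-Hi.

Leader has 18 pure strategies: Hi/U/W, Hi/U/N, Hi/U/S, Hi/D/W, Hi/D/N, Hi/D/S, Lo/U/W, Lo/U/N, Lo/U/S, Lo/D/W, Lo/D/N, Lo/D/S, Mid/U/W, Mid/U/N, Mid/U/S, Mid/D/W, Mid/D/N, Mid/D/S. Columns: Af, Ah, Ak, Cf, Ch, Ck.
{Hi/U/W} → row (1,1) (4,9) (6,9) (6,8) (6,8) (6,8)
{Hi/U/N} → row (1,1) (5,1) (6,9) (6,8) (6,8) (6,8)
{Hi/U/S} → row (1,1) (0,0) (6,9) (6,8) (6,8) (6,8)
{Hi/D/W} → row (3,4) (4,9) (5,7) (6,8) (6,8) (6,8)
{Hi/D/N} → row (3,4) (5,1) (5,7) (6,8) (6,8) (6,8)
{Hi/D/S} → row (3,4) (0,0) (5,7) (6,8) (6,8) (6,8)
{Lo/U/W, Lo/U/N, Lo/U/S, Lo/D/W, Lo/D/N, Lo/D/S} → row (0,1) (0,1) (0,1) (6,8) (6,8) (6,8)
{Mid/U/W, Mid/U/N, Mid/U/S, Mid/D/W, Mid/D/N, Mid/D/S} → row (2,0) (2,0) (2,0) (6,8) (6,8) (6,8)
That's 8 distinct rows out of 18 strategies.

8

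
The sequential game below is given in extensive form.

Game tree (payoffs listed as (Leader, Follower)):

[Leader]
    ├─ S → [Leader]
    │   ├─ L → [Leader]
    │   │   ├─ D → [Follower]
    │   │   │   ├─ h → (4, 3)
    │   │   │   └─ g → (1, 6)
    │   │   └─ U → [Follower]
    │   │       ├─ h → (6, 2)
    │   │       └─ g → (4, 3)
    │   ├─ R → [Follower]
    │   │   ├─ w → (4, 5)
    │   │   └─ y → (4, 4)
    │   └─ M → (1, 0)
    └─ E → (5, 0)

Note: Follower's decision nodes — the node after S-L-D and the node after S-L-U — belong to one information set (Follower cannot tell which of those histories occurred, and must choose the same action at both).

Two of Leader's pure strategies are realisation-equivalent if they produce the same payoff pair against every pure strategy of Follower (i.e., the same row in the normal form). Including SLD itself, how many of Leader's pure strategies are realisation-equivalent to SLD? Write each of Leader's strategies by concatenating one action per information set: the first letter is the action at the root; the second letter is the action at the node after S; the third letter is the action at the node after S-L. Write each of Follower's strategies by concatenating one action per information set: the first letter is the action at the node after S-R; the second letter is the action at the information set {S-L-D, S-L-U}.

1

Row for SLD (columns wh, wg, yh, yg): (4,3) (1,6) (4,3) (1,6).
Every one of Leader's information sets is on the play path for some reply by Follower when Leader follows SLD.
Changing the action at any of them therefore changes at least one column, so only SLD itself gives this row.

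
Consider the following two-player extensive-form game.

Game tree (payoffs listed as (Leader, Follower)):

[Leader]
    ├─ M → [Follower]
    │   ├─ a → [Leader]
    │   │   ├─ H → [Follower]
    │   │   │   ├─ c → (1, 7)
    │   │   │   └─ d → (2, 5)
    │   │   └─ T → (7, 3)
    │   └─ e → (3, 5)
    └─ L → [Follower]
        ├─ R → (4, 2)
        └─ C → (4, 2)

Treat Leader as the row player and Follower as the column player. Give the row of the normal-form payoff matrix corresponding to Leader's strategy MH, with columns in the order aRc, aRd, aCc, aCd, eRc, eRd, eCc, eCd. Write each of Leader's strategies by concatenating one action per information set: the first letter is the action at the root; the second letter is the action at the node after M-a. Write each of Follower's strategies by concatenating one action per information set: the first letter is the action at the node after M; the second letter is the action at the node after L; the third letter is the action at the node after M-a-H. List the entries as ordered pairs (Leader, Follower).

vs aRc: Leader plays M → Follower plays a at [M] → Leader plays H at [M-a] → Follower plays c at [M-a-H] → (1, 7)
vs aRd: Leader plays M → Follower plays a at [M] → Leader plays H at [M-a] → Follower plays d at [M-a-H] → (2, 5)
vs aCc: Leader plays M → Follower plays a at [M] → Leader plays H at [M-a] → Follower plays c at [M-a-H] → (1, 7)
vs aCd: Leader plays M → Follower plays a at [M] → Leader plays H at [M-a] → Follower plays d at [M-a-H] → (2, 5)
vs eRc: Leader plays M → Follower plays e at [M] → (3, 5)
vs eRd: Leader plays M → Follower plays e at [M] → (3, 5)
vs eCc: Leader plays M → Follower plays e at [M] → (3, 5)
vs eCd: Leader plays M → Follower plays e at [M] → (3, 5)

(1,7) (2,5) (1,7) (2,5) (3,5) (3,5) (3,5) (3,5)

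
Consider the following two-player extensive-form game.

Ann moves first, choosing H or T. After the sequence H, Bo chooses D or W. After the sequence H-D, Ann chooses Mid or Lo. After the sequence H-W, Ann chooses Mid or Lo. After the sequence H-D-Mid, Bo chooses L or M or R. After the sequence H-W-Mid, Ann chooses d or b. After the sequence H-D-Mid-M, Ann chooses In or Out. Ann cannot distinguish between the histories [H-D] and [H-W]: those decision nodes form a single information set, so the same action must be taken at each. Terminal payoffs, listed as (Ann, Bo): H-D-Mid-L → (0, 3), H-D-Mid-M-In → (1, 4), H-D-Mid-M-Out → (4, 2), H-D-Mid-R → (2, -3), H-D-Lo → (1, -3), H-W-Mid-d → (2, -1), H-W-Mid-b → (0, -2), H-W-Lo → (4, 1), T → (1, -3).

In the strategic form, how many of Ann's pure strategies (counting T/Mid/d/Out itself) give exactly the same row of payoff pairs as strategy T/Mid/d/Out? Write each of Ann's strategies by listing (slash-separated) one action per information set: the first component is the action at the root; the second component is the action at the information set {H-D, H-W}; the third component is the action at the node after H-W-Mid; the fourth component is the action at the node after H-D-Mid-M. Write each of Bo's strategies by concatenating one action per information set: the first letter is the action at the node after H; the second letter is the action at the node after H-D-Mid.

Row for T/Mid/d/Out (columns DL, DM, DR, WL, WM, WR): (1,-3) (1,-3) (1,-3) (1,-3) (1,-3) (1,-3).
Under T/Mid/d/Out, Ann's choice at the information set {H-D, H-W} and at the node after H-W-Mid and at the node after H-D-Mid-M can never be reached regardless of what Bo does, so varying those choices leaves every outcome unchanged.
Holding the reachable choices fixed and varying the unreachable ones freely already gives 2 × 2 × 2 = 8 equivalent strategies.
No other strategy reproduces this row, so those 8 are the full class: T/Mid/d/In, T/Mid/d/Out, T/Mid/b/In, T/Mid/b/Out, T/Lo/d/In, T/Lo/d/Out, T/Lo/b/In, T/Lo/b/Out.

8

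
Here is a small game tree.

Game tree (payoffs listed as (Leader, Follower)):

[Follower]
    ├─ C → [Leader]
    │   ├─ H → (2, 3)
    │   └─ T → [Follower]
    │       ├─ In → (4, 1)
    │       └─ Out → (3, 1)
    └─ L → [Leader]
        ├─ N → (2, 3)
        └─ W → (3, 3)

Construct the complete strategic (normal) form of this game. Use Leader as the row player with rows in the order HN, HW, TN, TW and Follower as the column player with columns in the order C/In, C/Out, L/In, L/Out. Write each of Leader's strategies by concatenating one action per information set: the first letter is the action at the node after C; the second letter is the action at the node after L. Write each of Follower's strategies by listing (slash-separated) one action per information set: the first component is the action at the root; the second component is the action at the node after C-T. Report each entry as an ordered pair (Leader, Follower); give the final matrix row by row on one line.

         C/In    C/Out     L/In    L/Out
  HN    (2,3)    (2,3)    (2,3)    (2,3)
  HW    (2,3)    (2,3)    (3,3)    (3,3)
  TN    (4,1)    (3,1)    (2,3)    (2,3)
  TW    (4,1)    (3,1)    (3,3)    (3,3)

HN: (2,3) (2,3) (2,3) (2,3) | HW: (2,3) (2,3) (3,3) (3,3) | TN: (4,1) (3,1) (2,3) (2,3) | TW: (4,1) (3,1) (3,3) (3,3)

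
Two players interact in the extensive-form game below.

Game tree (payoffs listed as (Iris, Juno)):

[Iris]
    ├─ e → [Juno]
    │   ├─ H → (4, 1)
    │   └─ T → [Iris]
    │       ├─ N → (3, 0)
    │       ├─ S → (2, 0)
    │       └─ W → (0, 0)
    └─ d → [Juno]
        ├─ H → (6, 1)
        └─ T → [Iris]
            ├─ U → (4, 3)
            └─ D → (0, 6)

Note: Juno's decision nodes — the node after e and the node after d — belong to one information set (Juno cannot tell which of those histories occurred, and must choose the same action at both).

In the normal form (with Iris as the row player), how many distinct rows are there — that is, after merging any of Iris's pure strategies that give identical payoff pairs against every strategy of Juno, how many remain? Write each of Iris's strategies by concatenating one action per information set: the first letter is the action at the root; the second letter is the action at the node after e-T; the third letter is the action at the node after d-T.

Iris has 12 pure strategies: eNU, eND, eSU, eSD, eWU, eWD, dNU, dND, dSU, dSD, dWU, dWD. Columns: H, T.
{eNU, eND} → row (4,1) (3,0)
{eSU, eSD} → row (4,1) (2,0)
{eWU, eWD} → row (4,1) (0,0)
{dNU, dSU, dWU} → row (6,1) (4,3)
{dND, dSD, dWD} → row (6,1) (0,6)
That's 5 distinct rows out of 12 strategies.

5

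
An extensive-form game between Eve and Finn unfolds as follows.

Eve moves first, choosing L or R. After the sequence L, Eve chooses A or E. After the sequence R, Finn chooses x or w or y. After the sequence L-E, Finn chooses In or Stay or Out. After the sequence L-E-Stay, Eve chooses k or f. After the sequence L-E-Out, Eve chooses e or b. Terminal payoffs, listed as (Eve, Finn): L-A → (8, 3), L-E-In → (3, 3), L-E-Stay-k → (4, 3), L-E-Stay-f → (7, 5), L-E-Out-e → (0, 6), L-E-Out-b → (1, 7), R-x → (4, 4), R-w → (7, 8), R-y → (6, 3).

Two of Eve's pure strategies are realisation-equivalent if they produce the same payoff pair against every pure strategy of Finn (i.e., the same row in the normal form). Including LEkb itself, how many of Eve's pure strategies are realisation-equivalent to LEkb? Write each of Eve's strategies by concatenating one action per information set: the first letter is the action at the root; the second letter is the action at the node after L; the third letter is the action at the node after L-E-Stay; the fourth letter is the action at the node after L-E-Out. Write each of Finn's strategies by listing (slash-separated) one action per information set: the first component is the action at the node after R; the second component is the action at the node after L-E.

Row for LEkb (columns x/In, x/Stay, x/Out, w/In, w/Stay, w/Out, y/In, y/Stay, y/Out): (3,3) (4,3) (1,7) (3,3) (4,3) (1,7) (3,3) (4,3) (1,7).
Every one of Eve's information sets is on the play path for some reply by Finn when Eve follows LEkb.
Changing the action at any of them therefore changes at least one column, so only LEkb itself gives this row.

1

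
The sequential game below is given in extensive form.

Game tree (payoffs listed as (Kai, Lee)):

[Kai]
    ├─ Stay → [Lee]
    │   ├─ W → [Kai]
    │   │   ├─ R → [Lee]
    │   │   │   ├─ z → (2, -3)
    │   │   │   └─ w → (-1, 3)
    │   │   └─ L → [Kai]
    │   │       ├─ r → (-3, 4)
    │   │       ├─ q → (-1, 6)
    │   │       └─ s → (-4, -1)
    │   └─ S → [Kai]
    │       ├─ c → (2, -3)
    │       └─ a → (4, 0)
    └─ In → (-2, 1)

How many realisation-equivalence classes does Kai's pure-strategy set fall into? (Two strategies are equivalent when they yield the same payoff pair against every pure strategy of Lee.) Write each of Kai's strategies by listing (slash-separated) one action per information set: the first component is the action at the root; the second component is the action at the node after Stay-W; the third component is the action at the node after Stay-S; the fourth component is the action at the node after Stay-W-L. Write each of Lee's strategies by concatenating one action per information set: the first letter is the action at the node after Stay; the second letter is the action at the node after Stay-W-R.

9

Kai has 24 pure strategies: Stay/R/c/r, Stay/R/c/q, Stay/R/c/s, Stay/R/a/r, Stay/R/a/q, Stay/R/a/s, Stay/L/c/r, Stay/L/c/q, Stay/L/c/s, Stay/L/a/r, Stay/L/a/q, Stay/L/a/s, In/R/c/r, In/R/c/q, In/R/c/s, In/R/a/r, In/R/a/q, In/R/a/s, In/L/c/r, In/L/c/q, In/L/c/s, In/L/a/r, In/L/a/q, In/L/a/s. Columns: Wz, Ww, Sz, Sw.
{Stay/R/c/r, Stay/R/c/q, Stay/R/c/s} → row (2,-3) (-1,3) (2,-3) (2,-3)
{Stay/R/a/r, Stay/R/a/q, Stay/R/a/s} → row (2,-3) (-1,3) (4,0) (4,0)
{Stay/L/c/r} → row (-3,4) (-3,4) (2,-3) (2,-3)
{Stay/L/c/q} → row (-1,6) (-1,6) (2,-3) (2,-3)
{Stay/L/c/s} → row (-4,-1) (-4,-1) (2,-3) (2,-3)
{Stay/L/a/r} → row (-3,4) (-3,4) (4,0) (4,0)
{Stay/L/a/q} → row (-1,6) (-1,6) (4,0) (4,0)
{Stay/L/a/s} → row (-4,-1) (-4,-1) (4,0) (4,0)
{In/R/c/r, In/R/c/q, In/R/c/s, In/R/a/r, In/R/a/q, In/R/a/s, In/L/c/r, In/L/c/q, In/L/c/s, In/L/a/r, In/L/a/q, In/L/a/s} → row (-2,1) (-2,1) (-2,1) (-2,1)
That's 9 distinct rows out of 24 strategies.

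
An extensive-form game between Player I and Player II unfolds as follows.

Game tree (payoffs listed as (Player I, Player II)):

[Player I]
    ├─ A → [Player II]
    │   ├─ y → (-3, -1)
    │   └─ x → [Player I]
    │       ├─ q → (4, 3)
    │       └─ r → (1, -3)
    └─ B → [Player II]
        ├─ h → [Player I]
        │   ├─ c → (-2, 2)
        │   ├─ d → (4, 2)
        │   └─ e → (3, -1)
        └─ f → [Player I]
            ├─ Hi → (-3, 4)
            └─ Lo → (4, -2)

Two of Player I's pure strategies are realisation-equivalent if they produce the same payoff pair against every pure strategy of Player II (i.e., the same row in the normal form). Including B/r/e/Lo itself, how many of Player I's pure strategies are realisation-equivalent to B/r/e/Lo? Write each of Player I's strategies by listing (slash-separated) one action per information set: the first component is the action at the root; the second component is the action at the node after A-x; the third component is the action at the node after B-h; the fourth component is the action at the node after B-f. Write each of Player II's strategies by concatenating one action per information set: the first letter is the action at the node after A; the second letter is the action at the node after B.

Row for B/r/e/Lo (columns yh, yf, xh, xf): (3,-1) (4,-2) (3,-1) (4,-2).
Under B/r/e/Lo, Player I's choice at the node after A-x can never be reached regardless of what Player II does, so varying those choices leaves every outcome unchanged.
Holding the reachable choices fixed and varying the unreachable one freely already gives 2 equivalent strategies.
No other strategy reproduces this row, so those 2 are the full class: B/q/e/Lo, B/r/e/Lo.

2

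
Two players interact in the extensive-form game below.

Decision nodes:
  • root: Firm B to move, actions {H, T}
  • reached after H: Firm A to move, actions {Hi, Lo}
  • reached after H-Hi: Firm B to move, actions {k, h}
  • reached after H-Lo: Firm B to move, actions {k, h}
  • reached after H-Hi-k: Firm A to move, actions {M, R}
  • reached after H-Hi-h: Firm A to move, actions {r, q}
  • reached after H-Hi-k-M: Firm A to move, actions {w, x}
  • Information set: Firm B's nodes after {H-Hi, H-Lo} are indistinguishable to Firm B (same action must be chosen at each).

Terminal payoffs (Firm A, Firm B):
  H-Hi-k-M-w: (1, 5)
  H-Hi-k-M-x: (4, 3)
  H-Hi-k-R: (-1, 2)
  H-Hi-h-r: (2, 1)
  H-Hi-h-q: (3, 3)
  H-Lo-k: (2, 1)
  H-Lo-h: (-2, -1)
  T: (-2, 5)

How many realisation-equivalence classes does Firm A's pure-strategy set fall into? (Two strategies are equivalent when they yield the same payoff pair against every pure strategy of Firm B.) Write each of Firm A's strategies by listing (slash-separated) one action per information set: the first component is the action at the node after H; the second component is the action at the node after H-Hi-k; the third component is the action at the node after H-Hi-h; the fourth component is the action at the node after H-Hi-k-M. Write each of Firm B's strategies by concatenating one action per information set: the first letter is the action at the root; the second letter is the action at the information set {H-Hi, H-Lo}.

Firm A has 16 pure strategies: Hi/M/r/w, Hi/M/r/x, Hi/M/q/w, Hi/M/q/x, Hi/R/r/w, Hi/R/r/x, Hi/R/q/w, Hi/R/q/x, Lo/M/r/w, Lo/M/r/x, Lo/M/q/w, Lo/M/q/x, Lo/R/r/w, Lo/R/r/x, Lo/R/q/w, Lo/R/q/x. Columns: Hk, Hh, Tk, Th.
{Hi/M/r/w} → row (1,5) (2,1) (-2,5) (-2,5)
{Hi/M/r/x} → row (4,3) (2,1) (-2,5) (-2,5)
{Hi/M/q/w} → row (1,5) (3,3) (-2,5) (-2,5)
{Hi/M/q/x} → row (4,3) (3,3) (-2,5) (-2,5)
{Hi/R/r/w, Hi/R/r/x} → row (-1,2) (2,1) (-2,5) (-2,5)
{Hi/R/q/w, Hi/R/q/x} → row (-1,2) (3,3) (-2,5) (-2,5)
{Lo/M/r/w, Lo/M/r/x, Lo/M/q/w, Lo/M/q/x, Lo/R/r/w, Lo/R/r/x, Lo/R/q/w, Lo/R/q/x} → row (2,1) (-2,-1) (-2,5) (-2,5)
That's 7 distinct rows out of 16 strategies.

7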